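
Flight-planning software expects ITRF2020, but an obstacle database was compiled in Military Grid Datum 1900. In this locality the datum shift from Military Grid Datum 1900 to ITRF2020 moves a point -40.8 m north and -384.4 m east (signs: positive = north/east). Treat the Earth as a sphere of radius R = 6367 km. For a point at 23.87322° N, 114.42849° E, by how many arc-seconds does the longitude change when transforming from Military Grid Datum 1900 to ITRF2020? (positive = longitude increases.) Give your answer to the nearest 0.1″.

Δλ = -13.6″

At latitude 23.87322°, cos φ = 0.914443.
One radian of longitude at latitude φ spans R cos φ, so Δλ = ΔE / (R cos φ) = -384.4 / (6367000 × 0.914443) = -6.6022e-05 rad = -13.618″.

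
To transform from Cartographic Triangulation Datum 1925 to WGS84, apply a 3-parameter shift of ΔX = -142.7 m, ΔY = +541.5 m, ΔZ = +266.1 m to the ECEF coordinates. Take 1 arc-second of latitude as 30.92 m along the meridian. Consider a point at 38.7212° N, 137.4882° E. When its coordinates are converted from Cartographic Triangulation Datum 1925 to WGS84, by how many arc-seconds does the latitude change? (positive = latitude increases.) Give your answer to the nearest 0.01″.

Δφ = -2.82″

sin φ = 0.625531, cos φ = 0.780199, sin λ = 0.675742, cos λ = -0.737138.
North component: ΔN = −sin φ cos λ·ΔX − sin φ sin λ·ΔY + cos φ·ΔZ = −(0.625531)(-0.737138)(-142.7) − (0.625531)(0.675742)(541.5) + (0.780199)(266.1) = -87.08 m.
1° of latitude spans 3600 × 30.92 = 111312 m, so Δφ = -87.08 / 111312 × 3600 = -2.816″.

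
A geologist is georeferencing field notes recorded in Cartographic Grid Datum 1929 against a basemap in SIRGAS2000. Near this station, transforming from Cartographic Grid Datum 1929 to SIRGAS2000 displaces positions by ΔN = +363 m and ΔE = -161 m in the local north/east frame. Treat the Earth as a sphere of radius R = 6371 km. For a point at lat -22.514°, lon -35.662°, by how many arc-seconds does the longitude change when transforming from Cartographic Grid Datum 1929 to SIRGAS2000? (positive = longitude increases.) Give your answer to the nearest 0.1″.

Δλ = -5.6″

At latitude -22.514°, cos φ = 0.923786.
One radian of longitude at latitude φ spans R cos φ, so Δλ = ΔE / (R cos φ) = -161.0 / (6371000 × 0.923786) = -2.7356e-05 rad = -5.643″.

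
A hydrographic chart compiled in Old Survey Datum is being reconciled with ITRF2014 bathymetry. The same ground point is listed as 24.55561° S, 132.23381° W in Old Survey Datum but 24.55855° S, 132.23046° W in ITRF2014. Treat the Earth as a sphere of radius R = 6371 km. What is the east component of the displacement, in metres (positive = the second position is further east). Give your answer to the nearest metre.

Δφ = -24.55855° − -24.55561° = -0.00294°; Δλ = -132.23046° − -132.23381° = +0.00335°.
1° along a meridian = πR/180 = 111195 m.
ΔN = Δφ × 111195 = -326.9 m; ΔE = Δλ × 111195 × cos(-24.55561°) = +0.00335 × 111195 × 0.909558 = 338.8 m.

ΔE = 339 m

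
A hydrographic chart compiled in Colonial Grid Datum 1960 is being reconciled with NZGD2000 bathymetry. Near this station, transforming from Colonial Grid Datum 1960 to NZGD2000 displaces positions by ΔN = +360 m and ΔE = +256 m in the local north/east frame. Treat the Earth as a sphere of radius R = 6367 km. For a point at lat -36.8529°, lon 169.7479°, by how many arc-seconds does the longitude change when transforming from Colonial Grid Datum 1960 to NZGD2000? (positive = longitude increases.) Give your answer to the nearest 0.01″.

At latitude -36.8529°, cos φ = 0.800178.
One radian of longitude at latitude φ spans R cos φ, so Δλ = ΔE / (R cos φ) = 256.0 / (6367000 × 0.800178) = 5.0248e-05 rad = 10.364″.

Δλ = 10.36″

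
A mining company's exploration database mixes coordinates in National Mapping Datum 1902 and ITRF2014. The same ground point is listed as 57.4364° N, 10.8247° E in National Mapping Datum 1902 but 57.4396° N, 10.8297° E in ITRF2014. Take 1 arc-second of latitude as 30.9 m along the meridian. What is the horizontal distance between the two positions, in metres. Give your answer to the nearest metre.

465 m

Δφ = 57.4396° − 57.4364° = +0.0032°; Δλ = 10.8297° − 10.8247° = +0.0050°.
1° of latitude = 3600 × 30.90 = 111240 m.
ΔN = Δφ × 111240 = 356.0 m; ΔE = Δλ × 111240 × cos(57.4364°) = +0.0050 × 111240 × 0.538235 = 299.4 m.
Distance = √(ΔE² + ΔN²) = √(299.4² + 356.0²) = 465.1 m.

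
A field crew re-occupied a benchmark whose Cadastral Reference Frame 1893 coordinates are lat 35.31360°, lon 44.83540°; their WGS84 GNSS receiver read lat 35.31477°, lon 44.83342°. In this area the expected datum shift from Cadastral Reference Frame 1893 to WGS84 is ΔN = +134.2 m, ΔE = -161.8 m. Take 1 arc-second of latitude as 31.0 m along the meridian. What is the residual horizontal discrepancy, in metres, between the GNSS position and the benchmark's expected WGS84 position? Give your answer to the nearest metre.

19 m

Observed coordinate differences: Δφ = +0.00117°, Δλ = -0.00198°.
Converting to metres (1° lat = 111600 m, cos φ = 0.816000): observed ΔN = 130.6 m, observed ΔE = -180.3 m.
Subtracting the expected shift leaves a residual of 130.6 − (134.2) = -3.6 m north and -180.3 − (-161.8) = -18.5 m east.
Residual distance = √((-3.6)² + (-18.5)²) = 18.9 m.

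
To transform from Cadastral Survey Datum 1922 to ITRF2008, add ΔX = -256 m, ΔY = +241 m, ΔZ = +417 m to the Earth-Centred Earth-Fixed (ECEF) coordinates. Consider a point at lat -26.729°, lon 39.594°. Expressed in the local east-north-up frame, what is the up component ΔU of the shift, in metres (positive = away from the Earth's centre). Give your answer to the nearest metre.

At φ = -26.729°, λ = 39.594°: sin φ = -0.449771, cos φ = 0.893144, sin λ = 0.637343, cos λ = 0.770580.
ΔU = cos φ cos λ·ΔX + cos φ sin λ·ΔY + sin φ·ΔZ = (0.893144)(0.770580)(-256) + (0.893144)(0.637343)(241) + (-0.449771)(417) = -226.56 m.

ΔU = -227 m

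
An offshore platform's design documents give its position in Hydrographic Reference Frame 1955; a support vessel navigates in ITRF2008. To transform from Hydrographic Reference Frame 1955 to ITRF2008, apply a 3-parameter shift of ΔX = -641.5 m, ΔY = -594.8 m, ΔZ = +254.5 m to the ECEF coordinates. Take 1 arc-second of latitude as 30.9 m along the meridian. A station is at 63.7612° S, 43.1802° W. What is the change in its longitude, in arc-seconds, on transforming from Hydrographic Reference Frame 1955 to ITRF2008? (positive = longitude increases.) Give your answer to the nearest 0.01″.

sin φ = -0.896959, cos φ = 0.442113, sin λ = -0.684295, cos λ = 0.729205.
East component: ΔE = −sin λ·ΔX + cos λ·ΔY = −(-0.684295)(-641.5) + (0.729205)(-594.8) = -872.71 m.
1° of latitude spans 3600 × 30.90 = 111240 m; at latitude φ, 1° of longitude spans that × cos φ = 49180.7 m, so Δλ = -872.71 / 49180.7 × 3600 = -63.882″.

Δλ = -63.88″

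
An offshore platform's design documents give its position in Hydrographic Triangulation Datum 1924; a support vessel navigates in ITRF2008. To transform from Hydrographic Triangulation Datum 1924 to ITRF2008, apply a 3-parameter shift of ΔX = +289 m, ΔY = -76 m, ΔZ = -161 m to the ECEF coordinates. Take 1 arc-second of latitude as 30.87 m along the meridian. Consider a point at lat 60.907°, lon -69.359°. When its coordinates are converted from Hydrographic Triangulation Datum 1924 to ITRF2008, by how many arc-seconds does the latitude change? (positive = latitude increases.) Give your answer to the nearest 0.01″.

Δφ = -7.43″

sin φ = 0.873832, cos φ = 0.486229, sin λ = -0.935808, cos λ = 0.352511.
North component: ΔN = −sin φ cos λ·ΔX − sin φ sin λ·ΔY + cos φ·ΔZ = −(0.873832)(0.352511)(289) − (0.873832)(-0.935808)(-76) + (0.486229)(-161) = -229.45 m.
1° of latitude spans 3600 × 30.87 = 111132 m, so Δφ = -229.45 / 111132 × 3600 = -7.433″.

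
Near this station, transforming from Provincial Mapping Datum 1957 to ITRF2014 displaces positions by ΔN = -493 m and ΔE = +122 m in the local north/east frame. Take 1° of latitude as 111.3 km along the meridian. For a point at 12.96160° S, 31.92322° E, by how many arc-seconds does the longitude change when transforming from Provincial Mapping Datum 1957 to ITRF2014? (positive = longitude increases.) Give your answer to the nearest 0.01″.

At latitude -12.96160°, cos φ = 0.974521.
1° of longitude at this latitude = 111.3 × cos φ = 108.46 km, so Δλ = 122.0 / 108464.1 = 0.0011248° = 4.049″.

Δλ = 4.05″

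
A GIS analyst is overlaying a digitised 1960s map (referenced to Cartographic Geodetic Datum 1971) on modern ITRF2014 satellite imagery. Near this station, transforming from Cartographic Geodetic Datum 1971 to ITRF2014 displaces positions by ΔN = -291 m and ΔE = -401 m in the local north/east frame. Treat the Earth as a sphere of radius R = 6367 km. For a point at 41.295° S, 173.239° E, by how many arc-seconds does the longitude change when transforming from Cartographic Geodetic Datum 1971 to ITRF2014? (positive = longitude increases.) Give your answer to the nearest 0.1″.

At latitude -41.295°, cos φ = 0.751322.
One radian of longitude at latitude φ spans R cos φ, so Δλ = ΔE / (R cos φ) = -401.0 / (6367000 × 0.751322) = -8.3827e-05 rad = -17.291″.

Δλ = -17.3″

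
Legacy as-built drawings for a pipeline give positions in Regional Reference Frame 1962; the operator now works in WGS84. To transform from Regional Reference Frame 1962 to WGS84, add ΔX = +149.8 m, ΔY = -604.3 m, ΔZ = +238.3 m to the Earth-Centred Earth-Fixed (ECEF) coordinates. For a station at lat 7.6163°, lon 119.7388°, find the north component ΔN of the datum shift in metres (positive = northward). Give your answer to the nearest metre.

ΔN = 316 m

The local north axis is (−sin φ cos λ, −sin φ sin λ, cos φ), giving ΔN = 9.849 + 69.544 + 236.198 = 315.59 m.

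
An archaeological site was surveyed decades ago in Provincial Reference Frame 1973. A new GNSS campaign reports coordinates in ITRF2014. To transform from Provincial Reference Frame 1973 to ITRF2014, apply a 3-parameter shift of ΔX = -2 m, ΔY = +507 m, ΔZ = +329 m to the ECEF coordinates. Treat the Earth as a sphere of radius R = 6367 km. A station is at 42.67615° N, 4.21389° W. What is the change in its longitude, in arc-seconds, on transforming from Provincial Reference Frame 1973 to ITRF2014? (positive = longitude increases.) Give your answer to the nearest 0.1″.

Δλ = 22.3″

sin φ = 0.677854, cos φ = 0.735197, sin λ = -0.073480, cos λ = 0.997297.
East component: ΔE = −sin λ·ΔX + cos λ·ΔY = −(-0.073480)(-2) + (0.997297)(507) = 505.48 m.
1° of latitude spans πR/180 = 111125 m; at latitude φ, 1° of longitude spans that × cos φ = 81698.8 m, so Δλ = 505.48 / 81698.8 × 3600 = 22.274″.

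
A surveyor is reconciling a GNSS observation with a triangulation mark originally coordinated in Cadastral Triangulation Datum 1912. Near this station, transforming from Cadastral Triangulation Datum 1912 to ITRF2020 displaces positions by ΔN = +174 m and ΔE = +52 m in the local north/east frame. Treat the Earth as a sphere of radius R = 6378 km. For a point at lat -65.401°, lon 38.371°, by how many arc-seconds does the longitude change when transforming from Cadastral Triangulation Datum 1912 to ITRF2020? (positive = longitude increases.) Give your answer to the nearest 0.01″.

Δλ = 4.04″

At latitude -65.401°, cos φ = 0.416265.
One radian of longitude at latitude φ spans R cos φ, so Δλ = ΔE / (R cos φ) = 52.0 / (6378000 × 0.416265) = 1.9586e-05 rad = 4.040″.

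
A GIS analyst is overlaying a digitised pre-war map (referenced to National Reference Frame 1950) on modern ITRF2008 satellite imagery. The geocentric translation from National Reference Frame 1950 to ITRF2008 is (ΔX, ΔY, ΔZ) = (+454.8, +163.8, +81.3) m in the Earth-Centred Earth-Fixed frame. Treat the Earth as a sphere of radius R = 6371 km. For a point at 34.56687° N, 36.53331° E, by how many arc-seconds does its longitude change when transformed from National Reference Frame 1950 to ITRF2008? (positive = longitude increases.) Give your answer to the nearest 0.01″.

sin φ = 0.567368, cos φ = 0.823465, sin λ = 0.595290, cos λ = 0.803511.
East component: ΔE = −sin λ·ΔX + cos λ·ΔY = −(0.595290)(454.8) + (0.803511)(163.8) = -139.12 m.
1° of latitude spans πR/180 = 111195 m; at latitude φ, 1° of longitude spans that × cos φ = 91565.1 m, so Δλ = -139.12 / 91565.1 × 3600 = -5.470″.

Δλ = -5.47″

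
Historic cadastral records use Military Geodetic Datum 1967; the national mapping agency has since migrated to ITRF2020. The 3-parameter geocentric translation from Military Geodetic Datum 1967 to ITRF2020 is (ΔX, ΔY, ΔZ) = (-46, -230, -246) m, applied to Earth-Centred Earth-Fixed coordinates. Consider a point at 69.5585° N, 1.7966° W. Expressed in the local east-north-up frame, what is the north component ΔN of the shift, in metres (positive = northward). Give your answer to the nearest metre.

At φ = 69.5585°, λ = -1.7966°: sin φ = 0.937029, cos φ = 0.349251, sin λ = -0.031351, cos λ = 0.999508.
ΔN = −sin φ cos λ·ΔX − sin φ sin λ·ΔY + cos φ·ΔZ = −(0.937029)(0.999508)(-46) − (0.937029)(-0.031351)(-230) + (0.349251)(-246) = -49.59 m.

ΔN = -50 m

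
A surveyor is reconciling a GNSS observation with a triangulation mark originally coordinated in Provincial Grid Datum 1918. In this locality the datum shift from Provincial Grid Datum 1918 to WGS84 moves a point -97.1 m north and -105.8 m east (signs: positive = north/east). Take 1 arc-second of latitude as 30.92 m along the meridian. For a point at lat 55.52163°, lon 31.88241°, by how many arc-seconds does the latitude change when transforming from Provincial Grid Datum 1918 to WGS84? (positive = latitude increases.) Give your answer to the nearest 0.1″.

1″ of latitude = 30.92 m, so Δφ = -97.1 / 30.92 = -3.140″.

Δφ = -3.1″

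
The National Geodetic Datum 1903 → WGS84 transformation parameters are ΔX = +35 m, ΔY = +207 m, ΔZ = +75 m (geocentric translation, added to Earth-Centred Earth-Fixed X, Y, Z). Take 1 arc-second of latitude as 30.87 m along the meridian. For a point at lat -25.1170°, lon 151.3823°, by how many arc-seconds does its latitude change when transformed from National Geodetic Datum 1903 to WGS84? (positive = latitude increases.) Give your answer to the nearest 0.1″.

sin φ = -0.424468, cos φ = 0.905443, sin λ = 0.478963, cos λ = -0.877835.
North component: ΔN = −sin φ cos λ·ΔX − sin φ sin λ·ΔY + cos φ·ΔZ = −(-0.424468)(-0.877835)(35) − (-0.424468)(0.478963)(207) + (0.905443)(75) = 96.95 m.
1° of latitude spans 3600 × 30.87 = 111132 m, so Δφ = 96.95 / 111132 × 3600 = 3.141″.

Δφ = 3.1″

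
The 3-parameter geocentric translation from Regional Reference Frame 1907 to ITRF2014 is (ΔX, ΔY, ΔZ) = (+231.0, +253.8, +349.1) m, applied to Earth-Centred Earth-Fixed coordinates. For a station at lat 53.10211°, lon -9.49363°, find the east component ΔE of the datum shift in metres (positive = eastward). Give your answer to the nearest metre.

ΔE = 288 m

At φ = 53.10211°, λ = -9.49363°: sin φ = 0.799707, cos φ = 0.600391, sin λ = -0.164938, cos λ = 0.986304.
ΔE = −sin λ·ΔX + cos λ·ΔY = −(-0.164938)·(231.0) + (0.986304)·(253.8) = 288.42 m.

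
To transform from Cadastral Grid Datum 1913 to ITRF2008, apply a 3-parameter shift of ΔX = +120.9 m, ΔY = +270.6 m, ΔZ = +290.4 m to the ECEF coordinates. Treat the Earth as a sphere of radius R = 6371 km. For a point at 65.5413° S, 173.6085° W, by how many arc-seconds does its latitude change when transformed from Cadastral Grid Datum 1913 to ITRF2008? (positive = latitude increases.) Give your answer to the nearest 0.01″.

sin φ = -0.910260, cos φ = 0.414037, sin λ = -0.111322, cos λ = -0.993784.
North component: ΔN = −sin φ cos λ·ΔX − sin φ sin λ·ΔY + cos φ·ΔZ = −(-0.910260)(-0.993784)(120.9) − (-0.910260)(-0.111322)(270.6) + (0.414037)(290.4) = -16.55 m.
1° of latitude spans πR/180 = 111195 m, so Δφ = -16.55 / 111195 × 3600 = -0.536″.

Δφ = -0.54″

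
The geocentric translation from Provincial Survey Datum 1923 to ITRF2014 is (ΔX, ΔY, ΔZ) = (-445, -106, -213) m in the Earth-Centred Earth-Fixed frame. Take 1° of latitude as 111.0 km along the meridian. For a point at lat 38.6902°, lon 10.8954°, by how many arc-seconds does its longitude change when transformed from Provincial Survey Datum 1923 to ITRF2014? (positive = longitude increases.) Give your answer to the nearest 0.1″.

Δλ = -0.8″

sin φ = 0.625109, cos φ = 0.780537, sin λ = 0.189017, cos λ = 0.981974.
East component: ΔE = −sin λ·ΔX + cos λ·ΔY = −(0.189017)(-445) + (0.981974)(-106) = -19.98 m.
1° of latitude spans 111000 m; at latitude φ, 1° of longitude spans that × cos φ = 86639.6 m, so Δλ = -19.98 / 86639.6 × 3600 = -0.830″.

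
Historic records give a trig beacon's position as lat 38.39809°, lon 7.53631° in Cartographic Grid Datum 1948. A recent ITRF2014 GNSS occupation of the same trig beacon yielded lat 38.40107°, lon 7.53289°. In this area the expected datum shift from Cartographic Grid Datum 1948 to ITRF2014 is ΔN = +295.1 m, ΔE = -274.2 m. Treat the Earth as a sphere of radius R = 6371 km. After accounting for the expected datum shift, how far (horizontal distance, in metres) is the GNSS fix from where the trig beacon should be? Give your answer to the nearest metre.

Observed coordinate differences: Δφ = +0.00298°, Δλ = -0.00342°.
Converting to metres (1° lat = 111195 m, cos φ = 0.783714): observed ΔN = 331.4 m, observed ΔE = -298.0 m.
Subtracting the expected shift leaves a residual of 331.4 − (295.1) = 36.3 m north and -298.0 − (-274.2) = -23.8 m east.
Residual distance = √(36.3² + (-23.8)²) = 43.4 m.

43 m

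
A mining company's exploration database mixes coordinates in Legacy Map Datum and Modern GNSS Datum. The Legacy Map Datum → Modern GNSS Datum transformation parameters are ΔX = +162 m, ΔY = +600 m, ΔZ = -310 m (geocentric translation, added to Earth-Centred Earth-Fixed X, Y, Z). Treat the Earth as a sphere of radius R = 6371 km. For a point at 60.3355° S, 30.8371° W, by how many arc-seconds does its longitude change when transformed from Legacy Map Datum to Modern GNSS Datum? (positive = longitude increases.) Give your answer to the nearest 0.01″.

Δλ = 39.13″

sin φ = -0.868938, cos φ = 0.494920, sin λ = -0.512599, cos λ = 0.858628.
East component: ΔE = −sin λ·ΔX + cos λ·ΔY = −(-0.512599)(162) + (0.858628)(600) = 598.22 m.
1° of latitude spans πR/180 = 111195 m; at latitude φ, 1° of longitude spans that × cos φ = 55032.6 m, so Δλ = 598.22 / 55032.6 × 3600 = 39.133″.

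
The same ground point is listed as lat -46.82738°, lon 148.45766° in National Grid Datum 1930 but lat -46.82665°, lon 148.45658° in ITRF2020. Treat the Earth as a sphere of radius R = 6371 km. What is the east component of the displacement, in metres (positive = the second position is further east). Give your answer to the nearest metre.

ΔE = -82 m

Δφ = -46.82665° − -46.82738° = +0.00073°; Δλ = 148.45658° − 148.45766° = -0.00108°.
1° along a meridian = πR/180 = 111195 m.
ΔN = Δφ × 111195 = 81.2 m; ΔE = Δλ × 111195 × cos(-46.82738°) = -0.00108 × 111195 × 0.684199 = -82.2 m.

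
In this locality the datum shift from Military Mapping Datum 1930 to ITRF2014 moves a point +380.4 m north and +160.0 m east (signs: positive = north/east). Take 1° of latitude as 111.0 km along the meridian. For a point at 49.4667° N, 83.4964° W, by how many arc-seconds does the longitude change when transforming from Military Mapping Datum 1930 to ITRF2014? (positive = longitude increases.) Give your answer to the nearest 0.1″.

At latitude 49.4667°, cos φ = 0.649890.
1° of longitude at this latitude = 111.0 × cos φ = 72.14 km, so Δλ = 160.0 / 72137.8 = 0.0022180° = 7.985″.

Δλ = 8.0″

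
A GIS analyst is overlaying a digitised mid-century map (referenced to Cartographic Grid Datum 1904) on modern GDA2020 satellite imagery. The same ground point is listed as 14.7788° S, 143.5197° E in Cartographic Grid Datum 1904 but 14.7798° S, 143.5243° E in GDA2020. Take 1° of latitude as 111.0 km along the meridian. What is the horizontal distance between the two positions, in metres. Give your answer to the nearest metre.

506 m

Δφ = -14.7798° − -14.7788° = -0.0010°; Δλ = 143.5243° − 143.5197° = +0.0046°.
ΔN = Δφ × 111000 = -111.0 m; ΔE = Δλ × 111000 × cos(-14.7788°) = +0.0046 × 111000 × 0.966918 = 493.7 m.
Distance = √(ΔE² + ΔN²) = √(493.7² + (-111.0)²) = 506.0 m.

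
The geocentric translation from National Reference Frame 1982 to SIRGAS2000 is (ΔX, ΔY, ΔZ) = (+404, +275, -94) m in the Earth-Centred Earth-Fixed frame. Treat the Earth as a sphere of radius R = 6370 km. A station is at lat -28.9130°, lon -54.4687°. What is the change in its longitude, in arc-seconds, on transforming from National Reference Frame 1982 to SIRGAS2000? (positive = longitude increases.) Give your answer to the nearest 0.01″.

sin φ = -0.483481, cos φ = 0.875355, sin λ = -0.813798, cos λ = 0.581148.
East component: ΔE = −sin λ·ΔX + cos λ·ΔY = −(-0.813798)(404) + (0.581148)(275) = 488.59 m.
1° of latitude spans πR/180 = 111177 m; at latitude φ, 1° of longitude spans that × cos φ = 97319.7 m, so Δλ = 488.59 / 97319.7 × 3600 = 18.074″.

Δλ = 18.07″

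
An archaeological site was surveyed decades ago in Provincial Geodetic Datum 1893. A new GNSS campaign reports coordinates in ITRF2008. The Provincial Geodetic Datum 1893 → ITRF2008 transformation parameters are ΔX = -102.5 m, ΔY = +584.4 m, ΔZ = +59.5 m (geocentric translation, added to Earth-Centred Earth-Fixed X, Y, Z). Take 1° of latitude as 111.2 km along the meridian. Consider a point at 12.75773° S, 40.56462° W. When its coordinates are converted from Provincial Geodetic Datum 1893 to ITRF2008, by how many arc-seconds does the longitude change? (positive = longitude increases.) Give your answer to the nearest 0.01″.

Δλ = 12.52″

sin φ = -0.220829, cos φ = 0.975313, sin λ = -0.650305, cos λ = 0.759673.
East component: ΔE = −sin λ·ΔX + cos λ·ΔY = −(-0.650305)(-102.5) + (0.759673)(584.4) = 377.30 m.
1° of latitude spans 111200 m; at latitude φ, 1° of longitude spans that × cos φ = 108454.8 m, so Δλ = 377.30 / 108454.8 × 3600 = 12.524″.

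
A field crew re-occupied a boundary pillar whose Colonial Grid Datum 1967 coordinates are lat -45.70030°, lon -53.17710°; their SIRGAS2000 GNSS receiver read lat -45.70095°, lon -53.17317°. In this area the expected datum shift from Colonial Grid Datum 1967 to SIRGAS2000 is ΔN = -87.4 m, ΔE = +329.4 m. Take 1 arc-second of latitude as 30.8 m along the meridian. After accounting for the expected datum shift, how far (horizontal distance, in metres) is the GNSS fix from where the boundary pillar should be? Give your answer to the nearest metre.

Observed coordinate differences: Δφ = -0.00065°, Δλ = +0.00393°.
Converting to metres (1° lat = 110880 m, cos φ = 0.698412): observed ΔN = -72.1 m, observed ΔE = 304.3 m.
Subtracting the expected shift leaves a residual of -72.1 − (-87.4) = 15.3 m north and 304.3 − (329.4) = -25.1 m east.
Residual distance = √(15.3² + (-25.1)²) = 29.4 m.

29 m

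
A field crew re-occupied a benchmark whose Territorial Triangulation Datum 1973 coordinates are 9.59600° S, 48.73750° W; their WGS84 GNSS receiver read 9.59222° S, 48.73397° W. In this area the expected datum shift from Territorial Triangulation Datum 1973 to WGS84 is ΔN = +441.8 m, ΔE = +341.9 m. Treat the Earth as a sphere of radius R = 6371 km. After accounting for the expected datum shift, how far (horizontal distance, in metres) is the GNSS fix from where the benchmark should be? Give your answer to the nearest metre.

Observed coordinate differences: Δφ = +0.00378°, Δλ = +0.00353°.
Converting to metres (1° lat = 111195 m, cos φ = 0.986008): observed ΔN = 420.3 m, observed ΔE = 387.0 m.
Subtracting the expected shift leaves a residual of 420.3 − (441.8) = -21.5 m north and 387.0 − (341.9) = 45.1 m east.
Residual distance = √((-21.5)² + 45.1²) = 50.0 m.

50 m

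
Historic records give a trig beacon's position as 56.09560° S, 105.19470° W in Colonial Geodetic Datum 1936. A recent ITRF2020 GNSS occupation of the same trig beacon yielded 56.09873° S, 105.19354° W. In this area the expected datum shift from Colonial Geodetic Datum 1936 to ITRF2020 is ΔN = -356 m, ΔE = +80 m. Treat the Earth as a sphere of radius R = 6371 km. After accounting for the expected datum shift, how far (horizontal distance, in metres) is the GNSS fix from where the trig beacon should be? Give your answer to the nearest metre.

11 m

Observed coordinate differences: Δφ = -0.00313°, Δλ = +0.00116°.
Converting to metres (1° lat = 111195 m, cos φ = 0.557809): observed ΔN = -348.0 m, observed ΔE = 71.9 m.
Subtracting the expected shift leaves a residual of -348.0 − (-356) = 8.0 m north and 71.9 − (80) = -8.1 m east.
Residual distance = √(8.0² + (-8.1)²) = 11.3 m.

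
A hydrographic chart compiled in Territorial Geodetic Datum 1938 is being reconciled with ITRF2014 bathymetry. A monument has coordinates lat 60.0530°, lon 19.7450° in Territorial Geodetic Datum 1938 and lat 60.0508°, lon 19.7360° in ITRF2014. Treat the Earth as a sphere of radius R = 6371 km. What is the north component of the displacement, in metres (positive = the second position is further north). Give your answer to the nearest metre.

Δφ = 60.0508° − 60.0530° = -0.0022°; Δλ = 19.7360° − 19.7450° = -0.0090°.
1° along a meridian = πR/180 = 111195 m.
ΔN = Δφ × 111195 = -244.6 m; ΔE = Δλ × 111195 × cos(60.0530°) = -0.0090 × 111195 × 0.499199 = -499.6 m.

ΔN = -245 m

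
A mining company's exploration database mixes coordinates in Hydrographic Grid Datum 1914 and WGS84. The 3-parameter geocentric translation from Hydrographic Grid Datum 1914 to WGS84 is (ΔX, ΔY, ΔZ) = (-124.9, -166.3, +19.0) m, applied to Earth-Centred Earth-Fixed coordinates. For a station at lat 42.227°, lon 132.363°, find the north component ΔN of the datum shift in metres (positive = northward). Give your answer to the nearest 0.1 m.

ΔN = 40.1 m

The local north axis is (−sin φ cos λ, −sin φ sin λ, cos φ), giving ΔN = -56.562 + 82.582 + 14.069 = 40.09 m.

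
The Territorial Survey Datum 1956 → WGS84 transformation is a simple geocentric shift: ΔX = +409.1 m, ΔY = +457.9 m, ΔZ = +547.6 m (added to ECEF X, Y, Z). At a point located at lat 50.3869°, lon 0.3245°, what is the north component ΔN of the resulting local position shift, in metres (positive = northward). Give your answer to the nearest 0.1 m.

ΔN = 32.0 m

At φ = 50.3869°, λ = 0.3245°: sin φ = 0.770367, cos φ = 0.637600, sin λ = 0.005664, cos λ = 0.999984.
ΔN = −sin φ cos λ·ΔX − sin φ sin λ·ΔY + cos φ·ΔZ = −(0.770367)(0.999984)(409.1) − (0.770367)(0.005664)(457.9) + (0.637600)(547.6) = 32.00 m.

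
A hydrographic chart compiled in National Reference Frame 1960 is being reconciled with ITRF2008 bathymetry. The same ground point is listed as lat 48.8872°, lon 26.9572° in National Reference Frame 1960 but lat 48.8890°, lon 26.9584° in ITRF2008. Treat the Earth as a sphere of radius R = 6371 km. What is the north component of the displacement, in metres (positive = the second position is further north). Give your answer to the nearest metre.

ΔN = 200 m

Δφ = 48.8890° − 48.8872° = +0.0018°; Δλ = 26.9584° − 26.9572° = +0.0012°.
1° along a meridian = πR/180 = 111195 m.
ΔN = Δφ × 111195 = 200.2 m; ΔE = Δλ × 111195 × cos(48.8872°) = +0.0012 × 111195 × 0.657544 = 87.7 m.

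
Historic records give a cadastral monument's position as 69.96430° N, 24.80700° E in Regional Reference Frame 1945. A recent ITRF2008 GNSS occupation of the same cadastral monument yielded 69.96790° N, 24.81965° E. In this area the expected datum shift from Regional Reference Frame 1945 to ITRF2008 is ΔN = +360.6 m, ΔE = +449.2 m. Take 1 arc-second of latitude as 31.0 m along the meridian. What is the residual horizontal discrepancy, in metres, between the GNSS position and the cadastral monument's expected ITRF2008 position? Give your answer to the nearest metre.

54 m

Observed coordinate differences: Δφ = +0.00360°, Δλ = +0.01265°.
Converting to metres (1° lat = 111600 m, cos φ = 0.342606): observed ΔN = 401.8 m, observed ΔE = 483.7 m.
Subtracting the expected shift leaves a residual of 401.8 − (360.6) = 41.2 m north and 483.7 − (449.2) = 34.5 m east.
Residual distance = √(41.2² + 34.5²) = 53.7 m.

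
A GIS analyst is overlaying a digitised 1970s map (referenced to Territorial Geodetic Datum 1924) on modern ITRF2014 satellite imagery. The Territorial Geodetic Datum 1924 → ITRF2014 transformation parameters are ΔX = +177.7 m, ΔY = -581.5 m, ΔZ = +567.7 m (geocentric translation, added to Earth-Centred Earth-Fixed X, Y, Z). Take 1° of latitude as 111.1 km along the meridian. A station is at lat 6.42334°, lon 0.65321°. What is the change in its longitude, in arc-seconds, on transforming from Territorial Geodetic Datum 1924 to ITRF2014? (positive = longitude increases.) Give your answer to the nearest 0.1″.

sin φ = 0.111874, cos φ = 0.993722, sin λ = 0.011400, cos λ = 0.999935.
East component: ΔE = −sin λ·ΔX + cos λ·ΔY = −(0.011400)(177.7) + (0.999935)(-581.5) = -583.49 m.
1° of latitude spans 111100 m; at latitude φ, 1° of longitude spans that × cos φ = 110402.6 m, so Δλ = -583.49 / 110402.6 × 3600 = -19.026″.

Δλ = -19.0″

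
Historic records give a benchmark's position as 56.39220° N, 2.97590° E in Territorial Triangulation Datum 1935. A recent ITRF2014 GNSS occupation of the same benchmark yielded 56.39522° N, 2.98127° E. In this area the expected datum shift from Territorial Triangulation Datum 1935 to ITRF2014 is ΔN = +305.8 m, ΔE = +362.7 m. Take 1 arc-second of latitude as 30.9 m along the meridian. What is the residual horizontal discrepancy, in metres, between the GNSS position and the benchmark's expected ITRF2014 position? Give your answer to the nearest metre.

44 m

Observed coordinate differences: Δφ = +0.00302°, Δλ = +0.00537°.
Converting to metres (1° lat = 111240 m, cos φ = 0.553505): observed ΔN = 335.9 m, observed ΔE = 330.6 m.
Subtracting the expected shift leaves a residual of 335.9 − (305.8) = 30.1 m north and 330.6 − (362.7) = -32.1 m east.
Residual distance = √(30.1² + (-32.1)²) = 44.0 m.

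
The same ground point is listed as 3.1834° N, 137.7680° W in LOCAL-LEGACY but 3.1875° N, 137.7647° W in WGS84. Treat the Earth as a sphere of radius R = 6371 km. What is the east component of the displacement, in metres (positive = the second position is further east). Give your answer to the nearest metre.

ΔE = 366 m

Δφ = 3.1875° − 3.1834° = +0.0041°; Δλ = -137.7647° − -137.7680° = +0.0033°.
1° along a meridian = πR/180 = 111195 m.
ΔN = Δφ × 111195 = 455.9 m; ΔE = Δλ × 111195 × cos(3.1834°) = +0.0033 × 111195 × 0.998457 = 366.4 m.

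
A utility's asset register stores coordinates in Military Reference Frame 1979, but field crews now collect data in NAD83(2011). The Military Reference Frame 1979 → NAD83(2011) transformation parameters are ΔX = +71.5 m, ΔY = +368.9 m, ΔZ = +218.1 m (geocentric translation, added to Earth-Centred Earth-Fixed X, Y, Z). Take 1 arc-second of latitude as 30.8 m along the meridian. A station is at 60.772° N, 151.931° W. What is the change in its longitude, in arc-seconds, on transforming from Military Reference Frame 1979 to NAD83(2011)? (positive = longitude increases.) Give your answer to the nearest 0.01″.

Δλ = -19.41″

sin φ = 0.872684, cos φ = 0.488286, sin λ = -0.470535, cos λ = -0.882382.
East component: ΔE = −sin λ·ΔX + cos λ·ΔY = −(-0.470535)(71.5) + (-0.882382)(368.9) = -291.87 m.
1° of latitude spans 3600 × 30.80 = 110880 m; at latitude φ, 1° of longitude spans that × cos φ = 54141.2 m, so Δλ = -291.87 / 54141.2 × 3600 = -19.407″.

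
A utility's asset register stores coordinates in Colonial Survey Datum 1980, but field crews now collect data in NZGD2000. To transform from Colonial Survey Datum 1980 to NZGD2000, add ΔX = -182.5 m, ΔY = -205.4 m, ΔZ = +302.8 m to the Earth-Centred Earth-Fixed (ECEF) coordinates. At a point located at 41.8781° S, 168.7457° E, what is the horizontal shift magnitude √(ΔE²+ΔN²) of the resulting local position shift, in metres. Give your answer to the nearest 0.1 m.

At φ = -41.8781°, λ = 168.7457°: sin φ = -0.667548, cos φ = 0.744567, sin λ = 0.195164, cos λ = -0.980771.
ΔE = −sin λ·ΔX + cos λ·ΔY = −(0.195164)·(-182.5) + (-0.980771)·(-205.4) = 237.07 m.
ΔN = −sin φ cos λ·ΔX − sin φ sin λ·ΔY + cos φ·ΔZ = −(-0.667548)(-0.980771)(-182.5) − (-0.667548)(0.195164)(-205.4) + (0.744567)(302.8) = 318.18 m.
Horizontal magnitude = √(ΔE² + ΔN²) = √(237.07² + 318.18²) = 396.79 m.

396.8 m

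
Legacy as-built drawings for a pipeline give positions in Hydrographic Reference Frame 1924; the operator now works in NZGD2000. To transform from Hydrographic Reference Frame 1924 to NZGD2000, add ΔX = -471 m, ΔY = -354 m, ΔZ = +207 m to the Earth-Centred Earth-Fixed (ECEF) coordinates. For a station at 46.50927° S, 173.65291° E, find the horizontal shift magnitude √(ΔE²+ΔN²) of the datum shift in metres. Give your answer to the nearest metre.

607 m

At φ = -46.50927°, λ = 173.65291°: sin φ = -0.725486, cos φ = 0.688237, sin λ = 0.110551, cos λ = -0.993870.
ΔE = −sin λ·ΔX + cos λ·ΔY = −(0.110551)·(-471) + (-0.993870)·(-354) = 403.90 m.
ΔN = −sin φ cos λ·ΔX − sin φ sin λ·ΔY + cos φ·ΔZ = −(-0.725486)(-0.993870)(-471) − (-0.725486)(0.110551)(-354) + (0.688237)(207) = 453.68 m.
Horizontal magnitude = √(ΔE² + ΔN²) = √(403.90² + 453.68²) = 607.42 m.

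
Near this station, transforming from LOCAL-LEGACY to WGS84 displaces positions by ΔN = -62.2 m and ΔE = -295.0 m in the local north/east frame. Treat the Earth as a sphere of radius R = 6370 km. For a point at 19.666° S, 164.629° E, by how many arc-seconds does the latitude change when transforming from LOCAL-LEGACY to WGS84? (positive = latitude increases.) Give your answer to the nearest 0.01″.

On a sphere of radius R, 1 rad of latitude = R, so Δφ = ΔN / R = -62.2 / 6370000 = -9.7645e-06 rad = -2.014″.

Δφ = -2.01″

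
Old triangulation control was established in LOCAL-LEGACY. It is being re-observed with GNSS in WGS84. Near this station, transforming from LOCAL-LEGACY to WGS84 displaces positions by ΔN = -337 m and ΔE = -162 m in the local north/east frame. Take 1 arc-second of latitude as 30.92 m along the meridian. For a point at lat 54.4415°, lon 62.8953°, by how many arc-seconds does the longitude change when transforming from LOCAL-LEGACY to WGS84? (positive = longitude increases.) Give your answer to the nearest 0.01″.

At latitude 54.4415°, cos φ = 0.581534.
1″ of longitude at this latitude = 30.92 × cos φ = 17.9810 m, so Δλ = -162.0 / 17.9810 = -9.009″.

Δλ = -9.01″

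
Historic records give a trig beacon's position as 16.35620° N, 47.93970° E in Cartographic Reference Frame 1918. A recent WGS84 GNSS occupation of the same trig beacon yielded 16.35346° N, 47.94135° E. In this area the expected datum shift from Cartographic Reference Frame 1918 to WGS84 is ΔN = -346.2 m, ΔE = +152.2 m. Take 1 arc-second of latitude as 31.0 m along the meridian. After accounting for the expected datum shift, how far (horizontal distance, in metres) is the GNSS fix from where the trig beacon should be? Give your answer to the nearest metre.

Observed coordinate differences: Δφ = -0.00274°, Δλ = +0.00165°.
Converting to metres (1° lat = 111600 m, cos φ = 0.959530): observed ΔN = -305.8 m, observed ΔE = 176.7 m.
Subtracting the expected shift leaves a residual of -305.8 − (-346.2) = 40.4 m north and 176.7 − (152.2) = 24.5 m east.
Residual distance = √(40.4² + 24.5²) = 47.3 m.

47 m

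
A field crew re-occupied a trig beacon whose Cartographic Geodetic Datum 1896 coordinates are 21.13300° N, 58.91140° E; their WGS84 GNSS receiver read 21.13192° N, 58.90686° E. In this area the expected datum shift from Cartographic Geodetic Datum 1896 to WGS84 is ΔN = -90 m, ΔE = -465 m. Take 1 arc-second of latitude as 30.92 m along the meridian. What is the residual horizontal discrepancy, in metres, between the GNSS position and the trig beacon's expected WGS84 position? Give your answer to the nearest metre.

31 m

Observed coordinate differences: Δφ = -0.00108°, Δλ = -0.00454°.
Converting to metres (1° lat = 111312 m, cos φ = 0.932746): observed ΔN = -120.2 m, observed ΔE = -471.4 m.
Subtracting the expected shift leaves a residual of -120.2 − (-90) = -30.2 m north and -471.4 − (-465) = -6.4 m east.
Residual distance = √((-30.2)² + (-6.4)²) = 30.9 m.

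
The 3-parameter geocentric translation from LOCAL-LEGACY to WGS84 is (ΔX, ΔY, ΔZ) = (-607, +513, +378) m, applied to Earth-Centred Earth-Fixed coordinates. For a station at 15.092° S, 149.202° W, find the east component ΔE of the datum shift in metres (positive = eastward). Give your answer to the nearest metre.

The local east axis at (φ, λ) is (−sin λ, cos λ, 0), so ΔE = −sin(-149.202°)·(-607) + cos(-149.202°)·513 = -751.45 m.

ΔE = -751 m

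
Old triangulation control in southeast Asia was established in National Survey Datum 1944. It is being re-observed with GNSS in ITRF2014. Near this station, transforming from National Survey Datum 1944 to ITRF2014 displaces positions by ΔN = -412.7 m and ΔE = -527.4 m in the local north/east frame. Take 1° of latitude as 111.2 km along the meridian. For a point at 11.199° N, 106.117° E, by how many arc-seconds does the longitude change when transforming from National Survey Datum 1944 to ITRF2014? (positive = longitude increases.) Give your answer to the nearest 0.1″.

At latitude 11.199°, cos φ = 0.980959.
1° of longitude at this latitude = 111.2 × cos φ = 109.08 km, so Δλ = -527.4 / 109082.6 = -0.0048349° = -17.406″.

Δλ = -17.4″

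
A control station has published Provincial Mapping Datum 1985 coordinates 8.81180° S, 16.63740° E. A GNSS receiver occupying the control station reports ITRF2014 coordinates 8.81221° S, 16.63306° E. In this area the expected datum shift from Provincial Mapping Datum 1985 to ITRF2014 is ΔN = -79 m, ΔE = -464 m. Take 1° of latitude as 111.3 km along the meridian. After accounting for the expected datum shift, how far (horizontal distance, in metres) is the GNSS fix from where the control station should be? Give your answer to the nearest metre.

Observed coordinate differences: Δφ = -0.00041°, Δλ = -0.00434°.
Converting to metres (1° lat = 111300 m, cos φ = 0.988197): observed ΔN = -45.6 m, observed ΔE = -477.3 m.
Subtracting the expected shift leaves a residual of -45.6 − (-79) = 33.4 m north and -477.3 − (-464) = -13.3 m east.
Residual distance = √(33.4² + (-13.3)²) = 35.9 m.

36 m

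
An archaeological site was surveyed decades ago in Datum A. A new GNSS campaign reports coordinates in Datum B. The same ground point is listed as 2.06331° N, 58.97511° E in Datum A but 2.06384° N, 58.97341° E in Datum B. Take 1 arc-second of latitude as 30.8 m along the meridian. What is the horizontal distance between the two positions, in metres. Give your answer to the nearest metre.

Δφ = 2.06384° − 2.06331° = +0.00053°; Δλ = 58.97341° − 58.97511° = -0.00170°.
1° of latitude = 3600 × 30.80 = 110880 m.
ΔN = Δφ × 110880 = 58.8 m; ΔE = Δλ × 110880 × cos(2.06331°) = -0.00170 × 110880 × 0.999352 = -188.4 m.
Distance = √(ΔE² + ΔN²) = √((-188.4)² + 58.8²) = 197.3 m.

197 m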